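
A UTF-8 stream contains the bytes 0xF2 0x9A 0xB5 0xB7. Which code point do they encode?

U+9AD77

Leading byte 0xF2 = 11110010 matches 11110xxx → 4-byte sequence.
Byte 1: 0xF2 = 11110010, payload 010 (3 bits).
Byte 2: 0x9A = 10011010 (10xxxxxx ✓), payload 011010.
Byte 3: 0xB5 = 10110101 (10xxxxxx ✓), payload 110101.
Byte 4: 0xB7 = 10110111 (10xxxxxx ✓), payload 110111.
Concatenate: 010011010110101110111 = 0x9AD77 (21 bits → U+9AD77).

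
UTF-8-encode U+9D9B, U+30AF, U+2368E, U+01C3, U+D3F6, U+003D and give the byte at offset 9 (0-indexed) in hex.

U+9D9B → 3-byte form E9 B6 9B at offsets 0–2.
U+30AF → 3-byte form E3 82 AF at offsets 3–5.
U+2368E → 4-byte form F0 A3 9A 8E at offsets 6–9.
Offset 9 falls in char 3's range; it's byte 4 of F0 A3 9A 8E = 0x8E.

0x8E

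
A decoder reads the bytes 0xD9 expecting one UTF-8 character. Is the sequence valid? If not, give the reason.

Leading byte 0xD9 = 11011001 → 2-byte form, but only 1 byte is present.

invalid (sequence truncated)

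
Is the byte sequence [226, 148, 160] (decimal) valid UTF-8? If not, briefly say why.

Leading byte 0xE2 = 11100010 → 3-byte form.
Continuation bytes 0x94=10010100, 0xA0=10100000 all match 10xxxxxx.
Decoded value 0x2520 is ≥ 0x800 (shortest form) and not a surrogate.

valid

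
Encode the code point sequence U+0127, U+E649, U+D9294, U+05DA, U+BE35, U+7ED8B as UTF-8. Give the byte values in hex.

C4 A7 EE 99 89 F3 99 8A 94 D7 9A EB B8 B5 F1 BE B6 8B

U+0127: 2-byte form → C4 A7.
U+E649: 3-byte form → EE 99 89.
U+D9294: 4-byte form → F3 99 8A 94.
U+05DA: 2-byte form → D7 9A.
U+BE35: 3-byte form → EB B8 B5.
U+7ED8B: 4-byte form → F1 BE B6 8B.
Concatenated (18 bytes): C4 A7 EE 99 89 F3 99 8A 94 D7 9A EB B8 B5 F1 BE B6 8B.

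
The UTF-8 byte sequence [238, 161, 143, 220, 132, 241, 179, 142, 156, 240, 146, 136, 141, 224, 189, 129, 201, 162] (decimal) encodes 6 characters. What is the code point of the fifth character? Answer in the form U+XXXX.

U+0F41

Offset 0: leading byte 0xEE = 11101110 → 3-byte char #1 = EE A1 8F.
Offset 3: leading byte 0xDC = 11011100 → 2-byte char #2 = DC 84.
Offset 5: leading byte 0xF1 = 11110001 → 4-byte char #3 = F1 B3 8E 9C.
Offset 9: leading byte 0xF0 = 11110000 → 4-byte char #4 = F0 92 88 8D.
Offset 13: leading byte 0xE0 = 11100000 → 3-byte char #5 = E0 BD 81.
Leading byte 0xE0 = 11100000 matches 1110xxxx → 3-byte sequence.
Byte 1: 0xE0 = 11100000, payload 0000 (4 bits).
Byte 2: 0xBD = 10111101 (10xxxxxx ✓), payload 111101.
Byte 3: 0x81 = 10000001 (10xxxxxx ✓), payload 000001.
Concatenate: 0000111101000001 = 0xF41 (16 bits → U+0F41).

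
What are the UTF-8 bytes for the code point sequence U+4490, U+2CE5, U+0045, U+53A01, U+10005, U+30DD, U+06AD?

U+4490: 3-byte form → E4 92 90.
U+2CE5: 3-byte form → E2 B3 A5.
U+0045: 1-byte form → 45.
U+53A01: 4-byte form → F1 93 A8 81.
U+10005: 4-byte form → F0 90 80 85.
U+30DD: 3-byte form → E3 83 9D.
U+06AD: 2-byte form → DA AD.
Concatenated (20 bytes): E4 92 90 E2 B3 A5 45 F1 93 A8 81 F0 90 80 85 E3 83 9D DA AD.

E4 92 90 E2 B3 A5 45 F1 93 A8 81 F0 90 80 85 E3 83 9D DA AD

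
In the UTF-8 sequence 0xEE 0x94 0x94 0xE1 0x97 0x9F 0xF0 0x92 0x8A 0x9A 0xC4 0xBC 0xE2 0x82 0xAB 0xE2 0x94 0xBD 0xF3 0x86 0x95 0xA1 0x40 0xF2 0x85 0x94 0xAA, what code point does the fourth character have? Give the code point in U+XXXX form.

Offset 0: leading byte 0xEE = 11101110 → 3-byte char #1 = EE 94 94.
Offset 3: leading byte 0xE1 = 11100001 → 3-byte char #2 = E1 97 9F.
Offset 6: leading byte 0xF0 = 11110000 → 4-byte char #3 = F0 92 8A 9A.
Offset 10: leading byte 0xC4 = 11000100 → 2-byte char #4 = C4 BC.
Leading byte 0xC4 = 11000100 matches 110xxxxx → 2-byte sequence.
Byte 1: 0xC4 = 11000100, payload 00100 (5 bits).
Byte 2: 0xBC = 10111100 (10xxxxxx ✓), payload 111100.
Concatenate: 00100111100 = 0x13C (11 bits → U+013C).

U+013C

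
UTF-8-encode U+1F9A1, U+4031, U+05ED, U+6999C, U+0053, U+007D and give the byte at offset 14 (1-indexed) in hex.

1-indexed offset 14 is 0-indexed offset 13.
U+1F9A1 → 4-byte form F0 9F A6 A1 at offsets 0–3.
U+4031 → 3-byte form E4 80 B1 at offsets 4–6.
U+05ED → 2-byte form D7 AD at offsets 7–8.
U+6999C → 4-byte form F1 A9 A6 9C at offsets 9–12.
U+0053 → 1-byte form 53 at offsets 13–13.
Offset 13 falls in char 5's range; it's byte 1 of 53 = 0x53.

0x53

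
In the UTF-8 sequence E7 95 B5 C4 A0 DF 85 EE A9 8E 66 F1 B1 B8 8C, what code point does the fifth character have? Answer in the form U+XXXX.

Offset 0: leading byte 0xE7 = 11100111 → 3-byte char #1 = E7 95 B5.
Offset 3: leading byte 0xC4 = 11000100 → 2-byte char #2 = C4 A0.
Offset 5: leading byte 0xDF = 11011111 → 2-byte char #3 = DF 85.
Offset 7: leading byte 0xEE = 11101110 → 3-byte char #4 = EE A9 8E.
Offset 10: leading byte 0x66 = 01100110 → 1-byte char #5 = 66.
Leading byte 0x66 = 01100110 matches 0xxxxxxx → 1-byte sequence.
Byte 1: 0x66 = 01100110, payload 1100110 (7 bits).
Concatenate: 1100110 = 0x66 (7 bits → U+0066).

U+0066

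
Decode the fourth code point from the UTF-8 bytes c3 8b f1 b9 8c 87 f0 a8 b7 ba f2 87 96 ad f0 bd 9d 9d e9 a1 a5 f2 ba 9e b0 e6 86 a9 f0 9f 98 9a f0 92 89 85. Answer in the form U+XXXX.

U+875AD

Offset 0: leading byte 0xC3 = 11000011 → 2-byte char #1 = C3 8B.
Offset 2: leading byte 0xF1 = 11110001 → 4-byte char #2 = F1 B9 8C 87.
Offset 6: leading byte 0xF0 = 11110000 → 4-byte char #3 = F0 A8 B7 BA.
Offset 10: leading byte 0xF2 = 11110010 → 4-byte char #4 = F2 87 96 AD.
Leading byte 0xF2 = 11110010 matches 11110xxx → 4-byte sequence.
Byte 1: 0xF2 = 11110010, payload 010 (3 bits).
Byte 2: 0x87 = 10000111 (10xxxxxx ✓), payload 000111.
Byte 3: 0x96 = 10010110 (10xxxxxx ✓), payload 010110.
Byte 4: 0xAD = 10101101 (10xxxxxx ✓), payload 101101.
Concatenate: 010000111010110101101 = 0x875AD (21 bits → U+875AD).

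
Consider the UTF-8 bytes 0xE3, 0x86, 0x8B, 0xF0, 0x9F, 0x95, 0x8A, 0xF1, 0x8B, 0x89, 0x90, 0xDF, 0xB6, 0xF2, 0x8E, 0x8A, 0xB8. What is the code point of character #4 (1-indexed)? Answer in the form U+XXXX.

Offset 0: leading byte 0xE3 = 11100011 → 3-byte char #1 = E3 86 8B.
Offset 3: leading byte 0xF0 = 11110000 → 4-byte char #2 = F0 9F 95 8A.
Offset 7: leading byte 0xF1 = 11110001 → 4-byte char #3 = F1 8B 89 90.
Offset 11: leading byte 0xDF = 11011111 → 2-byte char #4 = DF B6.
Leading byte 0xDF = 11011111 matches 110xxxxx → 2-byte sequence.
Byte 1: 0xDF = 11011111, payload 11111 (5 bits).
Byte 2: 0xB6 = 10110110 (10xxxxxx ✓), payload 110110.
Concatenate: 11111110110 = 0x7F6 (11 bits → U+07F6).

U+07F6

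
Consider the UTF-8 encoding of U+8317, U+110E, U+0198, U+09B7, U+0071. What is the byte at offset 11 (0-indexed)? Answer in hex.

U+8317 → 3-byte form E8 8C 97 at offsets 0–2.
U+110E → 3-byte form E1 84 8E at offsets 3–5.
U+0198 → 2-byte form C6 98 at offsets 6–7.
U+09B7 → 3-byte form E0 A6 B7 at offsets 8–10.
U+0071 → 1-byte form 71 at offsets 11–11.
Offset 11 falls in char 5's range; it's byte 1 of 71 = 0x71.

0x71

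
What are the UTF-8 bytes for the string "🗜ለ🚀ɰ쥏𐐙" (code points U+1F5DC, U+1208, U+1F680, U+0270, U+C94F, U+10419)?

F0 9F 97 9C E1 88 88 F0 9F 9A 80 C9 B0 EC A5 8F F0 90 90 99

U+1F5DC: 4-byte form → F0 9F 97 9C.
U+1208: 3-byte form → E1 88 88.
U+1F680: 4-byte form → F0 9F 9A 80.
U+0270: 2-byte form → C9 B0.
U+C94F: 3-byte form → EC A5 8F.
U+10419: 4-byte form → F0 90 90 99.
Concatenated (20 bytes): F0 9F 97 9C E1 88 88 F0 9F 9A 80 C9 B0 EC A5 8F F0 90 90 99.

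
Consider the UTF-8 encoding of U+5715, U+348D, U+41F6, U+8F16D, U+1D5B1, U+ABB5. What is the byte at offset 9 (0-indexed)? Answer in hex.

U+5715 → 3-byte form E5 9C 95 at offsets 0–2.
U+348D → 3-byte form E3 92 8D at offsets 3–5.
U+41F6 → 3-byte form E4 87 B6 at offsets 6–8.
U+8F16D → 4-byte form F2 8F 85 AD at offsets 9–12.
Offset 9 falls in char 4's range; it's byte 1 of F2 8F 85 AD = 0xF2.

0xF2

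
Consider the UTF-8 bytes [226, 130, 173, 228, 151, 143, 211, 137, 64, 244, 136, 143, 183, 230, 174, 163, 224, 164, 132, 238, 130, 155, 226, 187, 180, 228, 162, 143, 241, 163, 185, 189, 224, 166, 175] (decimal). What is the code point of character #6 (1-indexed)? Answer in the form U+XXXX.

U+6BA3

Offset 0: leading byte 0xE2 = 11100010 → 3-byte char #1 = E2 82 AD.
Offset 3: leading byte 0xE4 = 11100100 → 3-byte char #2 = E4 97 8F.
Offset 6: leading byte 0xD3 = 11010011 → 2-byte char #3 = D3 89.
Offset 8: leading byte 0x40 = 01000000 → 1-byte char #4 = 40.
Offset 9: leading byte 0xF4 = 11110100 → 4-byte char #5 = F4 88 8F B7.
Offset 13: leading byte 0xE6 = 11100110 → 3-byte char #6 = E6 AE A3.
Leading byte 0xE6 = 11100110 matches 1110xxxx → 3-byte sequence.
Byte 1: 0xE6 = 11100110, payload 0110 (4 bits).
Byte 2: 0xAE = 10101110 (10xxxxxx ✓), payload 101110.
Byte 3: 0xA3 = 10100011 (10xxxxxx ✓), payload 100011.
Concatenate: 0110101110100011 = 0x6BA3 (16 bits → U+6BA3).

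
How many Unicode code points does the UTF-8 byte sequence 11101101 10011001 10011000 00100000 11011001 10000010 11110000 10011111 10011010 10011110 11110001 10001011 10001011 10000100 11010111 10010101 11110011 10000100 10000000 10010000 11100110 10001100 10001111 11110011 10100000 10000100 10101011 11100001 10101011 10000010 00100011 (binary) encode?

Byte at offset 0: 0xED = 11101101 → 3-byte char (#1). Advance 3.
Byte at offset 3: 0x20 = 00100000 → 1-byte char (#2). Advance 1.
Byte at offset 4: 0xD9 = 11011001 → 2-byte char (#3). Advance 2.
Byte at offset 6: 0xF0 = 11110000 → 4-byte char (#4). Advance 4.
Byte at offset 10: 0xF1 = 11110001 → 4-byte char (#5). Advance 4.
Byte at offset 14: 0xD7 = 11010111 → 2-byte char (#6). Advance 2.
Byte at offset 16: 0xF3 = 11110011 → 4-byte char (#7). Advance 4.
Byte at offset 20: 0xE6 = 11100110 → 3-byte char (#8). Advance 3.
Byte at offset 23: 0xF3 = 11110011 → 4-byte char (#9). Advance 4.
Byte at offset 27: 0xE1 = 11100001 → 3-byte char (#10). Advance 3.
Byte at offset 30: 0x23 = 00100011 → 1-byte char (#11). Advance 1.
Reached end at offset 31 after 11 code points.

11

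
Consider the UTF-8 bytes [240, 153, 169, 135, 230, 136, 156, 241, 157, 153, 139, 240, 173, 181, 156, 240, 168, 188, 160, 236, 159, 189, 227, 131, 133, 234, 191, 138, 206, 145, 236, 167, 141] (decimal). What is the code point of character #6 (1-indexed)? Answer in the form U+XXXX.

Offset 0: leading byte 0xF0 = 11110000 → 4-byte char #1 = F0 99 A9 87.
Offset 4: leading byte 0xE6 = 11100110 → 3-byte char #2 = E6 88 9C.
Offset 7: leading byte 0xF1 = 11110001 → 4-byte char #3 = F1 9D 99 8B.
Offset 11: leading byte 0xF0 = 11110000 → 4-byte char #4 = F0 AD B5 9C.
Offset 15: leading byte 0xF0 = 11110000 → 4-byte char #5 = F0 A8 BC A0.
Offset 19: leading byte 0xEC = 11101100 → 3-byte char #6 = EC 9F BD.
Leading byte 0xEC = 11101100 matches 1110xxxx → 3-byte sequence.
Byte 1: 0xEC = 11101100, payload 1100 (4 bits).
Byte 2: 0x9F = 10011111 (10xxxxxx ✓), payload 011111.
Byte 3: 0xBD = 10111101 (10xxxxxx ✓), payload 111101.
Concatenate: 1100011111111101 = 0xC7FD (16 bits → U+C7FD).

U+C7FD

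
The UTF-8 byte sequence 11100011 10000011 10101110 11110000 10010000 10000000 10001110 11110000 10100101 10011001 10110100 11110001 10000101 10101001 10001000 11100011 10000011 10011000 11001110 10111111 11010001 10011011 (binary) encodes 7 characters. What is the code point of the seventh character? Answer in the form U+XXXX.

Offset 0: leading byte 0xE3 = 11100011 → 3-byte char #1 = E3 83 AE.
Offset 3: leading byte 0xF0 = 11110000 → 4-byte char #2 = F0 90 80 8E.
Offset 7: leading byte 0xF0 = 11110000 → 4-byte char #3 = F0 A5 99 B4.
Offset 11: leading byte 0xF1 = 11110001 → 4-byte char #4 = F1 85 A9 88.
Offset 15: leading byte 0xE3 = 11100011 → 3-byte char #5 = E3 83 98.
Offset 18: leading byte 0xCE = 11001110 → 2-byte char #6 = CE BF.
Offset 20: leading byte 0xD1 = 11010001 → 2-byte char #7 = D1 9B.
Leading byte 0xD1 = 11010001 matches 110xxxxx → 2-byte sequence.
Byte 1: 0xD1 = 11010001, payload 10001 (5 bits).
Byte 2: 0x9B = 10011011 (10xxxxxx ✓), payload 011011.
Concatenate: 10001011011 = 0x45B (11 bits → U+045B).

U+045B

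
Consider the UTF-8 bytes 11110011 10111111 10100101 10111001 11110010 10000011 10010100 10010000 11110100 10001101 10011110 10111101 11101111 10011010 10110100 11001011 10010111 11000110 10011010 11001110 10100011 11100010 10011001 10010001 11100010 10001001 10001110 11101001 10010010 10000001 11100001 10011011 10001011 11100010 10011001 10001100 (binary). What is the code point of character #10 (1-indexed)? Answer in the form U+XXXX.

U+9481

Offset 0: leading byte 0xF3 = 11110011 → 4-byte char #1 = F3 BF A5 B9.
Offset 4: leading byte 0xF2 = 11110010 → 4-byte char #2 = F2 83 94 90.
Offset 8: leading byte 0xF4 = 11110100 → 4-byte char #3 = F4 8D 9E BD.
Offset 12: leading byte 0xEF = 11101111 → 3-byte char #4 = EF 9A B4.
Offset 15: leading byte 0xCB = 11001011 → 2-byte char #5 = CB 97.
Offset 17: leading byte 0xC6 = 11000110 → 2-byte char #6 = C6 9A.
Offset 19: leading byte 0xCE = 11001110 → 2-byte char #7 = CE A3.
Offset 21: leading byte 0xE2 = 11100010 → 3-byte char #8 = E2 99 91.
Offset 24: leading byte 0xE2 = 11100010 → 3-byte char #9 = E2 89 8E.
Offset 27: leading byte 0xE9 = 11101001 → 3-byte char #10 = E9 92 81.
Leading byte 0xE9 = 11101001 matches 1110xxxx → 3-byte sequence.
Byte 1: 0xE9 = 11101001, payload 1001 (4 bits).
Byte 2: 0x92 = 10010010 (10xxxxxx ✓), payload 010010.
Byte 3: 0x81 = 10000001 (10xxxxxx ✓), payload 000001.
Concatenate: 1001010010000001 = 0x9481 (16 bits → U+9481).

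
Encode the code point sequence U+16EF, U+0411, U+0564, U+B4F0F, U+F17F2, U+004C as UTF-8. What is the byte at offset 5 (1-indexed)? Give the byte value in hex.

1-indexed offset 5 is 0-indexed offset 4.
U+16EF → 3-byte form E1 9B AF at offsets 0–2.
U+0411 → 2-byte form D0 91 at offsets 3–4.
Offset 4 falls in char 2's range; it's byte 2 of D0 91 = 0x91.

0x91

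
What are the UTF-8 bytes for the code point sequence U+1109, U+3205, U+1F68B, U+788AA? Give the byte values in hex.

E1 84 89 E3 88 85 F0 9F 9A 8B F1 B8 A2 AA

U+1109: 3-byte form → E1 84 89.
U+3205: 3-byte form → E3 88 85.
U+1F68B: 4-byte form → F0 9F 9A 8B.
U+788AA: 4-byte form → F1 B8 A2 AA.
Concatenated (14 bytes): E1 84 89 E3 88 85 F0 9F 9A 8B F1 B8 A2 AA.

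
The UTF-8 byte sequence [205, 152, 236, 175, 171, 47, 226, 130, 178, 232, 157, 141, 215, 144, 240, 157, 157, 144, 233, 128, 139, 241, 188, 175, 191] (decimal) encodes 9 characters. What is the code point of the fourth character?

Offset 0: leading byte 0xCD = 11001101 → 2-byte char #1 = CD 98.
Offset 2: leading byte 0xEC = 11101100 → 3-byte char #2 = EC AF AB.
Offset 5: leading byte 0x2F = 00101111 → 1-byte char #3 = 2F.
Offset 6: leading byte 0xE2 = 11100010 → 3-byte char #4 = E2 82 B2.
Leading byte 0xE2 = 11100010 matches 1110xxxx → 3-byte sequence.
Byte 1: 0xE2 = 11100010, payload 0010 (4 bits).
Byte 2: 0x82 = 10000010 (10xxxxxx ✓), payload 000010.
Byte 3: 0xB2 = 10110010 (10xxxxxx ✓), payload 110010.
Concatenate: 0010000010110010 = 0x20B2 (16 bits → U+20B2).

U+20B2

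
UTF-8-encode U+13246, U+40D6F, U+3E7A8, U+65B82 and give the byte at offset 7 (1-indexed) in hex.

1-indexed offset 7 is 0-indexed offset 6.
U+13246 → 4-byte form F0 93 89 86 at offsets 0–3.
U+40D6F → 4-byte form F1 80 B5 AF at offsets 4–7.
Offset 6 falls in char 2's range; it's byte 3 of F1 80 B5 AF = 0xB5.

0xB5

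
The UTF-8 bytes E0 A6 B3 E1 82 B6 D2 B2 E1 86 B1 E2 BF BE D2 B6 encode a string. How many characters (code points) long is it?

6

Byte at offset 0: 0xE0 = 11100000 → 3-byte char (#1). Advance 3.
Byte at offset 3: 0xE1 = 11100001 → 3-byte char (#2). Advance 3.
Byte at offset 6: 0xD2 = 11010010 → 2-byte char (#3). Advance 2.
Byte at offset 8: 0xE1 = 11100001 → 3-byte char (#4). Advance 3.
Byte at offset 11: 0xE2 = 11100010 → 3-byte char (#5). Advance 3.
Byte at offset 14: 0xD2 = 11010010 → 2-byte char (#6). Advance 2.
Reached end at offset 16 after 6 code points.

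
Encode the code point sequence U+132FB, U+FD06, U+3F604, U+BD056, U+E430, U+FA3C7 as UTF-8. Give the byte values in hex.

U+132FB: 4-byte form → F0 93 8B BB.
U+FD06: 3-byte form → EF B4 86.
U+3F604: 4-byte form → F0 BF 98 84.
U+BD056: 4-byte form → F2 BD 81 96.
U+E430: 3-byte form → EE 90 B0.
U+FA3C7: 4-byte form → F3 BA 8F 87.
Concatenated (22 bytes): F0 93 8B BB EF B4 86 F0 BF 98 84 F2 BD 81 96 EE 90 B0 F3 BA 8F 87.

F0 93 8B BB EF B4 86 F0 BF 98 84 F2 BD 81 96 EE 90 B0 F3 BA 8F 87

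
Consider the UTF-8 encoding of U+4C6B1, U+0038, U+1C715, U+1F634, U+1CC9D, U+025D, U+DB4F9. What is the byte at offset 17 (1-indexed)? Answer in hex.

1-indexed offset 17 is 0-indexed offset 16.
U+4C6B1 → 4-byte form F1 8C 9A B1 at offsets 0–3.
U+0038 → 1-byte form 38 at offsets 4–4.
U+1C715 → 4-byte form F0 9C 9C 95 at offsets 5–8.
U+1F634 → 4-byte form F0 9F 98 B4 at offsets 9–12.
U+1CC9D → 4-byte form F0 9C B2 9D at offsets 13–16.
Offset 16 falls in char 5's range; it's byte 4 of F0 9C B2 9D = 0x9D.

0x9D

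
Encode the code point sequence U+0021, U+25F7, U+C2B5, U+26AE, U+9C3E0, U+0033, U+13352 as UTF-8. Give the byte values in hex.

U+0021: 1-byte form → 21.
U+25F7: 3-byte form → E2 97 B7.
U+C2B5: 3-byte form → EC 8A B5.
U+26AE: 3-byte form → E2 9A AE.
U+9C3E0: 4-byte form → F2 9C 8F A0.
U+0033: 1-byte form → 33.
U+13352: 4-byte form → F0 93 8D 92.
Concatenated (19 bytes): 21 E2 97 B7 EC 8A B5 E2 9A AE F2 9C 8F A0 33 F0 93 8D 92.

21 E2 97 B7 EC 8A B5 E2 9A AE F2 9C 8F A0 33 F0 93 8D 92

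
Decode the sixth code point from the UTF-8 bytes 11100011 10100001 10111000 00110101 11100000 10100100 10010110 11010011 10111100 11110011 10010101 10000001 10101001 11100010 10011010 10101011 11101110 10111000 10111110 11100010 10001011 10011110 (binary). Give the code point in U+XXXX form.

Offset 0: leading byte 0xE3 = 11100011 → 3-byte char #1 = E3 A1 B8.
Offset 3: leading byte 0x35 = 00110101 → 1-byte char #2 = 35.
Offset 4: leading byte 0xE0 = 11100000 → 3-byte char #3 = E0 A4 96.
Offset 7: leading byte 0xD3 = 11010011 → 2-byte char #4 = D3 BC.
Offset 9: leading byte 0xF3 = 11110011 → 4-byte char #5 = F3 95 81 A9.
Offset 13: leading byte 0xE2 = 11100010 → 3-byte char #6 = E2 9A AB.
Leading byte 0xE2 = 11100010 matches 1110xxxx → 3-byte sequence.
Byte 1: 0xE2 = 11100010, payload 0010 (4 bits).
Byte 2: 0x9A = 10011010 (10xxxxxx ✓), payload 011010.
Byte 3: 0xAB = 10101011 (10xxxxxx ✓), payload 101011.
Concatenate: 0010011010101011 = 0x26AB (16 bits → U+26AB).

U+26AB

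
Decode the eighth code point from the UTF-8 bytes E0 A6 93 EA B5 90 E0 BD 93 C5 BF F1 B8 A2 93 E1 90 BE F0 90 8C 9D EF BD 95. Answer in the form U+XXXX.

U+FF55

Offset 0: leading byte 0xE0 = 11100000 → 3-byte char #1 = E0 A6 93.
Offset 3: leading byte 0xEA = 11101010 → 3-byte char #2 = EA B5 90.
Offset 6: leading byte 0xE0 = 11100000 → 3-byte char #3 = E0 BD 93.
Offset 9: leading byte 0xC5 = 11000101 → 2-byte char #4 = C5 BF.
Offset 11: leading byte 0xF1 = 11110001 → 4-byte char #5 = F1 B8 A2 93.
Offset 15: leading byte 0xE1 = 11100001 → 3-byte char #6 = E1 90 BE.
Offset 18: leading byte 0xF0 = 11110000 → 4-byte char #7 = F0 90 8C 9D.
Offset 22: leading byte 0xEF = 11101111 → 3-byte char #8 = EF BD 95.
Leading byte 0xEF = 11101111 matches 1110xxxx → 3-byte sequence.
Byte 1: 0xEF = 11101111, payload 1111 (4 bits).
Byte 2: 0xBD = 10111101 (10xxxxxx ✓), payload 111101.
Byte 3: 0x95 = 10010101 (10xxxxxx ✓), payload 010101.
Concatenate: 1111111101010101 = 0xFF55 (16 bits → U+FF55).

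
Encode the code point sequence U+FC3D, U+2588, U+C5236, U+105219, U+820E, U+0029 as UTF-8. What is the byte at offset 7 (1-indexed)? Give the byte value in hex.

1-indexed offset 7 is 0-indexed offset 6.
U+FC3D → 3-byte form EF B0 BD at offsets 0–2.
U+2588 → 3-byte form E2 96 88 at offsets 3–5.
U+C5236 → 4-byte form F3 85 88 B6 at offsets 6–9.
Offset 6 falls in char 3's range; it's byte 1 of F3 85 88 B6 = 0xF3.

0xF3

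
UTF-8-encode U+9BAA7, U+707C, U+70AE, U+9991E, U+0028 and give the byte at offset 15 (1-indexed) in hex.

0x28

1-indexed offset 15 is 0-indexed offset 14.
U+9BAA7 → 4-byte form F2 9B AA A7 at offsets 0–3.
U+707C → 3-byte form E7 81 BC at offsets 4–6.
U+70AE → 3-byte form E7 82 AE at offsets 7–9.
U+9991E → 4-byte form F2 99 A4 9E at offsets 10–13.
U+0028 → 1-byte form 28 at offsets 14–14.
Offset 14 falls in char 5's range; it's byte 1 of 28 = 0x28.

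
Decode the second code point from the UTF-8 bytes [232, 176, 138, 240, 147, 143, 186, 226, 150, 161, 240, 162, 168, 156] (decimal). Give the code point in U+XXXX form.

Offset 0: leading byte 0xE8 = 11101000 → 3-byte char #1 = E8 B0 8A.
Offset 3: leading byte 0xF0 = 11110000 → 4-byte char #2 = F0 93 8F BA.
Leading byte 0xF0 = 11110000 matches 11110xxx → 4-byte sequence.
Byte 1: 0xF0 = 11110000, payload 000 (3 bits).
Byte 2: 0x93 = 10010011 (10xxxxxx ✓), payload 010011.
Byte 3: 0x8F = 10001111 (10xxxxxx ✓), payload 001111.
Byte 4: 0xBA = 10111010 (10xxxxxx ✓), payload 111010.
Concatenate: 000010011001111111010 = 0x133FA (21 bits → U+133FA).

U+133FA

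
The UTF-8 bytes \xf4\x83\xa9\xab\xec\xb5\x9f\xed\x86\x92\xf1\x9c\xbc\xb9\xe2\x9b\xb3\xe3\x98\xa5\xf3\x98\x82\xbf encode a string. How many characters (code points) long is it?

Byte at offset 0: 0xF4 = 11110100 → 4-byte char (#1). Advance 4.
Byte at offset 4: 0xEC = 11101100 → 3-byte char (#2). Advance 3.
Byte at offset 7: 0xED = 11101101 → 3-byte char (#3). Advance 3.
Byte at offset 10: 0xF1 = 11110001 → 4-byte char (#4). Advance 4.
Byte at offset 14: 0xE2 = 11100010 → 3-byte char (#5). Advance 3.
Byte at offset 17: 0xE3 = 11100011 → 3-byte char (#6). Advance 3.
Byte at offset 20: 0xF3 = 11110011 → 4-byte char (#7). Advance 4.
Reached end at offset 24 after 7 code points.

7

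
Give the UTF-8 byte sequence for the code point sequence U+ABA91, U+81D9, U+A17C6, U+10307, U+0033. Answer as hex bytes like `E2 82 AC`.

U+ABA91: 4-byte form → F2 AB AA 91.
U+81D9: 3-byte form → E8 87 99.
U+A17C6: 4-byte form → F2 A1 9F 86.
U+10307: 4-byte form → F0 90 8C 87.
U+0033: 1-byte form → 33.
Concatenated (16 bytes): F2 AB AA 91 E8 87 99 F2 A1 9F 86 F0 90 8C 87 33.

F2 AB AA 91 E8 87 99 F2 A1 9F 86 F0 90 8C 87 33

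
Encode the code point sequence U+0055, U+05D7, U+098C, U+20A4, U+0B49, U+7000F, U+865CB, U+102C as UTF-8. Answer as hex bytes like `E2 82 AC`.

55 D7 97 E0 A6 8C E2 82 A4 E0 AD 89 F1 B0 80 8F F2 86 97 8B E1 80 AC

U+0055: 1-byte form → 55.
U+05D7: 2-byte form → D7 97.
U+098C: 3-byte form → E0 A6 8C.
U+20A4: 3-byte form → E2 82 A4.
U+0B49: 3-byte form → E0 AD 89.
U+7000F: 4-byte form → F1 B0 80 8F.
U+865CB: 4-byte form → F2 86 97 8B.
U+102C: 3-byte form → E1 80 AC.
Concatenated (23 bytes): 55 D7 97 E0 A6 8C E2 82 A4 E0 AD 89 F1 B0 80 8F F2 86 97 8B E1 80 AC.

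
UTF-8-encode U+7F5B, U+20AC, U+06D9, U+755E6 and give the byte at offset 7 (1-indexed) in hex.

0xDB

1-indexed offset 7 is 0-indexed offset 6.
U+7F5B → 3-byte form E7 BD 9B at offsets 0–2.
U+20AC → 3-byte form E2 82 AC at offsets 3–5.
U+06D9 → 2-byte form DB 99 at offsets 6–7.
Offset 6 falls in char 3's range; it's byte 1 of DB 99 = 0xDB.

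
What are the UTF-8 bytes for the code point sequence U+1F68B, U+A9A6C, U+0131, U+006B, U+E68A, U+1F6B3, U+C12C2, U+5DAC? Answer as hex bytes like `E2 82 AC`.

F0 9F 9A 8B F2 A9 A9 AC C4 B1 6B EE 9A 8A F0 9F 9A B3 F3 81 8B 82 E5 B6 AC

U+1F68B: 4-byte form → F0 9F 9A 8B.
U+A9A6C: 4-byte form → F2 A9 A9 AC.
U+0131: 2-byte form → C4 B1.
U+006B: 1-byte form → 6B.
U+E68A: 3-byte form → EE 9A 8A.
U+1F6B3: 4-byte form → F0 9F 9A B3.
U+C12C2: 4-byte form → F3 81 8B 82.
U+5DAC: 3-byte form → E5 B6 AC.
Concatenated (25 bytes): F0 9F 9A 8B F2 A9 A9 AC C4 B1 6B EE 9A 8A F0 9F 9A B3 F3 81 8B 82 E5 B6 AC.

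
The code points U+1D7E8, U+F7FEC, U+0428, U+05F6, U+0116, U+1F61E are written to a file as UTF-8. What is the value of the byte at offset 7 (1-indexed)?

0xBF

1-indexed offset 7 is 0-indexed offset 6.
U+1D7E8 → 4-byte form F0 9D 9F A8 at offsets 0–3.
U+F7FEC → 4-byte form F3 B7 BF AC at offsets 4–7.
Offset 6 falls in char 2's range; it's byte 3 of F3 B7 BF AC = 0xBF.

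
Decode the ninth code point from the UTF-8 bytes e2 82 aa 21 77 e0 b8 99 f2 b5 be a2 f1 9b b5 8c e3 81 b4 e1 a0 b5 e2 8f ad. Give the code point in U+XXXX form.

U+23ED

Offset 0: leading byte 0xE2 = 11100010 → 3-byte char #1 = E2 82 AA.
Offset 3: leading byte 0x21 = 00100001 → 1-byte char #2 = 21.
Offset 4: leading byte 0x77 = 01110111 → 1-byte char #3 = 77.
Offset 5: leading byte 0xE0 = 11100000 → 3-byte char #4 = E0 B8 99.
Offset 8: leading byte 0xF2 = 11110010 → 4-byte char #5 = F2 B5 BE A2.
Offset 12: leading byte 0xF1 = 11110001 → 4-byte char #6 = F1 9B B5 8C.
Offset 16: leading byte 0xE3 = 11100011 → 3-byte char #7 = E3 81 B4.
Offset 19: leading byte 0xE1 = 11100001 → 3-byte char #8 = E1 A0 B5.
Offset 22: leading byte 0xE2 = 11100010 → 3-byte char #9 = E2 8F AD.
Leading byte 0xE2 = 11100010 matches 1110xxxx → 3-byte sequence.
Byte 1: 0xE2 = 11100010, payload 0010 (4 bits).
Byte 2: 0x8F = 10001111 (10xxxxxx ✓), payload 001111.
Byte 3: 0xAD = 10101101 (10xxxxxx ✓), payload 101101.
Concatenate: 0010001111101101 = 0x23ED (16 bits → U+23ED).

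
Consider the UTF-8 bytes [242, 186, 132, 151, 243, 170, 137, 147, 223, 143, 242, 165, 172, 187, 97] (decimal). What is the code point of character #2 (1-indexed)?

Offset 0: leading byte 0xF2 = 11110010 → 4-byte char #1 = F2 BA 84 97.
Offset 4: leading byte 0xF3 = 11110011 → 4-byte char #2 = F3 AA 89 93.
Leading byte 0xF3 = 11110011 matches 11110xxx → 4-byte sequence.
Byte 1: 0xF3 = 11110011, payload 011 (3 bits).
Byte 2: 0xAA = 10101010 (10xxxxxx ✓), payload 101010.
Byte 3: 0x89 = 10001001 (10xxxxxx ✓), payload 001001.
Byte 4: 0x93 = 10010011 (10xxxxxx ✓), payload 010011.
Concatenate: 011101010001001010011 = 0xEA253 (21 bits → U+EA253).

U+EA253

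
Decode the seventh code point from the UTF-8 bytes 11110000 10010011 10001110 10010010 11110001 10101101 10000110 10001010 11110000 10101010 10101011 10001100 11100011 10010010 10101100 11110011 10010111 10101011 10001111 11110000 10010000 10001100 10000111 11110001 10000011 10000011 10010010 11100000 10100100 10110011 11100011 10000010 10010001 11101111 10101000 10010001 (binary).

Offset 0: leading byte 0xF0 = 11110000 → 4-byte char #1 = F0 93 8E 92.
Offset 4: leading byte 0xF1 = 11110001 → 4-byte char #2 = F1 AD 86 8A.
Offset 8: leading byte 0xF0 = 11110000 → 4-byte char #3 = F0 AA AB 8C.
Offset 12: leading byte 0xE3 = 11100011 → 3-byte char #4 = E3 92 AC.
Offset 15: leading byte 0xF3 = 11110011 → 4-byte char #5 = F3 97 AB 8F.
Offset 19: leading byte 0xF0 = 11110000 → 4-byte char #6 = F0 90 8C 87.
Offset 23: leading byte 0xF1 = 11110001 → 4-byte char #7 = F1 83 83 92.
Leading byte 0xF1 = 11110001 matches 11110xxx → 4-byte sequence.
Byte 1: 0xF1 = 11110001, payload 001 (3 bits).
Byte 2: 0x83 = 10000011 (10xxxxxx ✓), payload 000011.
Byte 3: 0x83 = 10000011 (10xxxxxx ✓), payload 000011.
Byte 4: 0x92 = 10010010 (10xxxxxx ✓), payload 010010.
Concatenate: 001000011000011010010 = 0x430D2 (21 bits → U+430D2).

U+430D2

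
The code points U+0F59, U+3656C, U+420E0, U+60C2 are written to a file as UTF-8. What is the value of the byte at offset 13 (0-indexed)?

U+0F59 → 3-byte form E0 BD 99 at offsets 0–2.
U+3656C → 4-byte form F0 B6 95 AC at offsets 3–6.
U+420E0 → 4-byte form F1 82 83 A0 at offsets 7–10.
U+60C2 → 3-byte form E6 83 82 at offsets 11–13.
Offset 13 falls in char 4's range; it's byte 3 of E6 83 82 = 0x82.

0x82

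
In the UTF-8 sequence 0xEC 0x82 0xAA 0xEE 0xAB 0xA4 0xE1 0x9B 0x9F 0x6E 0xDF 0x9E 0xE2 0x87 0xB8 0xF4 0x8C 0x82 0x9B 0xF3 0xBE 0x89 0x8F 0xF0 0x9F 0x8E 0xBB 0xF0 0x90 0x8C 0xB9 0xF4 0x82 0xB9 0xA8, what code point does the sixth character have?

Offset 0: leading byte 0xEC = 11101100 → 3-byte char #1 = EC 82 AA.
Offset 3: leading byte 0xEE = 11101110 → 3-byte char #2 = EE AB A4.
Offset 6: leading byte 0xE1 = 11100001 → 3-byte char #3 = E1 9B 9F.
Offset 9: leading byte 0x6E = 01101110 → 1-byte char #4 = 6E.
Offset 10: leading byte 0xDF = 11011111 → 2-byte char #5 = DF 9E.
Offset 12: leading byte 0xE2 = 11100010 → 3-byte char #6 = E2 87 B8.
Leading byte 0xE2 = 11100010 matches 1110xxxx → 3-byte sequence.
Byte 1: 0xE2 = 11100010, payload 0010 (4 bits).
Byte 2: 0x87 = 10000111 (10xxxxxx ✓), payload 000111.
Byte 3: 0xB8 = 10111000 (10xxxxxx ✓), payload 111000.
Concatenate: 0010000111111000 = 0x21F8 (16 bits → U+21F8).

U+21F8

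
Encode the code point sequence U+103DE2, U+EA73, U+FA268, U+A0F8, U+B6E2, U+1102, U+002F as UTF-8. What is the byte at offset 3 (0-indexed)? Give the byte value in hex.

U+103DE2 → 4-byte form F4 83 B7 A2 at offsets 0–3.
Offset 3 falls in char 1's range; it's byte 4 of F4 83 B7 A2 = 0xA2.

0xA2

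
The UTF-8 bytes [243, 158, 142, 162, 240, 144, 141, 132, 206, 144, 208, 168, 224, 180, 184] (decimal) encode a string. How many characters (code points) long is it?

Byte at offset 0: 0xF3 = 11110011 → 4-byte char (#1). Advance 4.
Byte at offset 4: 0xF0 = 11110000 → 4-byte char (#2). Advance 4.
Byte at offset 8: 0xCE = 11001110 → 2-byte char (#3). Advance 2.
Byte at offset 10: 0xD0 = 11010000 → 2-byte char (#4). Advance 2.
Byte at offset 12: 0xE0 = 11100000 → 3-byte char (#5). Advance 3.
Reached end at offset 15 after 5 code points.

5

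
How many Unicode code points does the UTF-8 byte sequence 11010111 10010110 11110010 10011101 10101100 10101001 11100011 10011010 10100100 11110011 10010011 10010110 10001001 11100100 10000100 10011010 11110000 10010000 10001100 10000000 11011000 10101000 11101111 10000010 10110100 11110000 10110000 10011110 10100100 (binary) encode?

Byte at offset 0: 0xD7 = 11010111 → 2-byte char (#1). Advance 2.
Byte at offset 2: 0xF2 = 11110010 → 4-byte char (#2). Advance 4.
Byte at offset 6: 0xE3 = 11100011 → 3-byte char (#3). Advance 3.
Byte at offset 9: 0xF3 = 11110011 → 4-byte char (#4). Advance 4.
Byte at offset 13: 0xE4 = 11100100 → 3-byte char (#5). Advance 3.
Byte at offset 16: 0xF0 = 11110000 → 4-byte char (#6). Advance 4.
Byte at offset 20: 0xD8 = 11011000 → 2-byte char (#7). Advance 2.
Byte at offset 22: 0xEF = 11101111 → 3-byte char (#8). Advance 3.
Byte at offset 25: 0xF0 = 11110000 → 4-byte char (#9). Advance 4.
Reached end at offset 29 after 9 code points.

9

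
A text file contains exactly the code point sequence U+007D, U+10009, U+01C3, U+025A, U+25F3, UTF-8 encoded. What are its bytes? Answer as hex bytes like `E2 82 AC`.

U+007D: 1-byte form → 7D.
U+10009: 4-byte form → F0 90 80 89.
U+01C3: 2-byte form → C7 83.
U+025A: 2-byte form → C9 9A.
U+25F3: 3-byte form → E2 97 B3.
Concatenated (12 bytes): 7D F0 90 80 89 C7 83 C9 9A E2 97 B3.

7D F0 90 80 89 C7 83 C9 9A E2 97 B3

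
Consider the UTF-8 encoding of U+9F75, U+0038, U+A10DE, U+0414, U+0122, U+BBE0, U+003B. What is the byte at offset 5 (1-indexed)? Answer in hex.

0xF2

1-indexed offset 5 is 0-indexed offset 4.
U+9F75 → 3-byte form E9 BD B5 at offsets 0–2.
U+0038 → 1-byte form 38 at offsets 3–3.
U+A10DE → 4-byte form F2 A1 83 9E at offsets 4–7.
Offset 4 falls in char 3's range; it's byte 1 of F2 A1 83 9E = 0xF2.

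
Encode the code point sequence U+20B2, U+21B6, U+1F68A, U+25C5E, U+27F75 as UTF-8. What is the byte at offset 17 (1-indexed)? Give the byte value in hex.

0xBD

1-indexed offset 17 is 0-indexed offset 16.
U+20B2 → 3-byte form E2 82 B2 at offsets 0–2.
U+21B6 → 3-byte form E2 86 B6 at offsets 3–5.
U+1F68A → 4-byte form F0 9F 9A 8A at offsets 6–9.
U+25C5E → 4-byte form F0 A5 B1 9E at offsets 10–13.
U+27F75 → 4-byte form F0 A7 BD B5 at offsets 14–17.
Offset 16 falls in char 5's range; it's byte 3 of F0 A7 BD B5 = 0xBD.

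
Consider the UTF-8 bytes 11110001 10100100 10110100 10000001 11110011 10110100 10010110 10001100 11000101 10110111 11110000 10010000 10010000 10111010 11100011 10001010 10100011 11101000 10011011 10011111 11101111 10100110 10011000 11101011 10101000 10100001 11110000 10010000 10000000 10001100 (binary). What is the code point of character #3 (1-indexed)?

Offset 0: leading byte 0xF1 = 11110001 → 4-byte char #1 = F1 A4 B4 81.
Offset 4: leading byte 0xF3 = 11110011 → 4-byte char #2 = F3 B4 96 8C.
Offset 8: leading byte 0xC5 = 11000101 → 2-byte char #3 = C5 B7.
Leading byte 0xC5 = 11000101 matches 110xxxxx → 2-byte sequence.
Byte 1: 0xC5 = 11000101, payload 00101 (5 bits).
Byte 2: 0xB7 = 10110111 (10xxxxxx ✓), payload 110111.
Concatenate: 00101110111 = 0x177 (11 bits → U+0177).

U+0177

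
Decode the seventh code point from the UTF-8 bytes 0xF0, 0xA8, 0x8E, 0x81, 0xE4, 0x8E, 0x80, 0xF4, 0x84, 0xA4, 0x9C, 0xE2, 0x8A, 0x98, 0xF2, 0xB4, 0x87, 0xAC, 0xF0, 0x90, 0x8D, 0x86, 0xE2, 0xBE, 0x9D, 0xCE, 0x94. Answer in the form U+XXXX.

U+2F9D

Offset 0: leading byte 0xF0 = 11110000 → 4-byte char #1 = F0 A8 8E 81.
Offset 4: leading byte 0xE4 = 11100100 → 3-byte char #2 = E4 8E 80.
Offset 7: leading byte 0xF4 = 11110100 → 4-byte char #3 = F4 84 A4 9C.
Offset 11: leading byte 0xE2 = 11100010 → 3-byte char #4 = E2 8A 98.
Offset 14: leading byte 0xF2 = 11110010 → 4-byte char #5 = F2 B4 87 AC.
Offset 18: leading byte 0xF0 = 11110000 → 4-byte char #6 = F0 90 8D 86.
Offset 22: leading byte 0xE2 = 11100010 → 3-byte char #7 = E2 BE 9D.
Leading byte 0xE2 = 11100010 matches 1110xxxx → 3-byte sequence.
Byte 1: 0xE2 = 11100010, payload 0010 (4 bits).
Byte 2: 0xBE = 10111110 (10xxxxxx ✓), payload 111110.
Byte 3: 0x9D = 10011101 (10xxxxxx ✓), payload 011101.
Concatenate: 0010111110011101 = 0x2F9D (16 bits → U+2F9D).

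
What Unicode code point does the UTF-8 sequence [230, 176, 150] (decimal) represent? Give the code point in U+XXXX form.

Leading byte 0xE6 = 11100110 matches 1110xxxx → 3-byte sequence.
Byte 1: 0xE6 = 11100110, payload 0110 (4 bits).
Byte 2: 0xB0 = 10110000 (10xxxxxx ✓), payload 110000.
Byte 3: 0x96 = 10010110 (10xxxxxx ✓), payload 010110.
Concatenate: 0110110000010110 = 0x6C16 (16 bits → U+6C16).

U+6C16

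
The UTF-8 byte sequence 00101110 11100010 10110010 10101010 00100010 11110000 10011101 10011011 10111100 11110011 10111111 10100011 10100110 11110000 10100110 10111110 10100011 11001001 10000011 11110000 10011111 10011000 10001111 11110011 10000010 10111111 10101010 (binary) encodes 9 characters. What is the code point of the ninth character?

Offset 0: leading byte 0x2E = 00101110 → 1-byte char #1 = 2E.
Offset 1: leading byte 0xE2 = 11100010 → 3-byte char #2 = E2 B2 AA.
Offset 4: leading byte 0x22 = 00100010 → 1-byte char #3 = 22.
Offset 5: leading byte 0xF0 = 11110000 → 4-byte char #4 = F0 9D 9B BC.
Offset 9: leading byte 0xF3 = 11110011 → 4-byte char #5 = F3 BF A3 A6.
Offset 13: leading byte 0xF0 = 11110000 → 4-byte char #6 = F0 A6 BE A3.
Offset 17: leading byte 0xC9 = 11001001 → 2-byte char #7 = C9 83.
Offset 19: leading byte 0xF0 = 11110000 → 4-byte char #8 = F0 9F 98 8F.
Offset 23: leading byte 0xF3 = 11110011 → 4-byte char #9 = F3 82 BF AA.
Leading byte 0xF3 = 11110011 matches 11110xxx → 4-byte sequence.
Byte 1: 0xF3 = 11110011, payload 011 (3 bits).
Byte 2: 0x82 = 10000010 (10xxxxxx ✓), payload 000010.
Byte 3: 0xBF = 10111111 (10xxxxxx ✓), payload 111111.
Byte 4: 0xAA = 10101010 (10xxxxxx ✓), payload 101010.
Concatenate: 011000010111111101010 = 0xC2FEA (21 bits → U+C2FEA).

U+C2FEA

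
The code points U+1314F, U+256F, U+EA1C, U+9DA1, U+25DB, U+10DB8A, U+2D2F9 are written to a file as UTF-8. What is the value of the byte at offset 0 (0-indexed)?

0xF0

U+1314F → 4-byte form F0 93 85 8F at offsets 0–3.
Offset 0 falls in char 1's range; it's byte 1 of F0 93 85 8F = 0xF0.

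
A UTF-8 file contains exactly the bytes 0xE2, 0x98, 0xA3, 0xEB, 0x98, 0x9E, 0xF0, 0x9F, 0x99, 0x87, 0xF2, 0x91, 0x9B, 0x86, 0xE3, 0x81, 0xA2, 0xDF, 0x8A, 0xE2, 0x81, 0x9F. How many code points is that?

7

Byte at offset 0: 0xE2 = 11100010 → 3-byte char (#1). Advance 3.
Byte at offset 3: 0xEB = 11101011 → 3-byte char (#2). Advance 3.
Byte at offset 6: 0xF0 = 11110000 → 4-byte char (#3). Advance 4.
Byte at offset 10: 0xF2 = 11110010 → 4-byte char (#4). Advance 4.
Byte at offset 14: 0xE3 = 11100011 → 3-byte char (#5). Advance 3.
Byte at offset 17: 0xDF = 11011111 → 2-byte char (#6). Advance 2.
Byte at offset 19: 0xE2 = 11100010 → 3-byte char (#7). Advance 3.
Reached end at offset 22 after 7 code points.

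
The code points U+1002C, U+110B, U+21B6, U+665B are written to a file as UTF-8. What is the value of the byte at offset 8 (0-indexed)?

U+1002C → 4-byte form F0 90 80 AC at offsets 0–3.
U+110B → 3-byte form E1 84 8B at offsets 4–6.
U+21B6 → 3-byte form E2 86 B6 at offsets 7–9.
Offset 8 falls in char 3's range; it's byte 2 of E2 86 B6 = 0x86.

0x86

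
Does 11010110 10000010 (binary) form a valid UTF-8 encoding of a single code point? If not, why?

valid

Leading byte 0xD6 = 11010110 → 2-byte form.
Continuation bytes 0x82=10000010 all match 10xxxxxx.
Decoded value 0x582 is ≥ 0x80 (shortest form) and not a surrogate.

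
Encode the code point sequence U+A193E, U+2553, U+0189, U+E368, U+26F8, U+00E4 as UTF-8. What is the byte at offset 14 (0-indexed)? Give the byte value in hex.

U+A193E → 4-byte form F2 A1 A4 BE at offsets 0–3.
U+2553 → 3-byte form E2 95 93 at offsets 4–6.
U+0189 → 2-byte form C6 89 at offsets 7–8.
U+E368 → 3-byte form EE 8D A8 at offsets 9–11.
U+26F8 → 3-byte form E2 9B B8 at offsets 12–14.
Offset 14 falls in char 5's range; it's byte 3 of E2 9B B8 = 0xB8.

0xB8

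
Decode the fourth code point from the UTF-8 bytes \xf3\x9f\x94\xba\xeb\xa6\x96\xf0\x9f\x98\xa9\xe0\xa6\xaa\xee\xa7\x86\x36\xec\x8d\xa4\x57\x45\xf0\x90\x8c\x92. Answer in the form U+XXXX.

Offset 0: leading byte 0xF3 = 11110011 → 4-byte char #1 = F3 9F 94 BA.
Offset 4: leading byte 0xEB = 11101011 → 3-byte char #2 = EB A6 96.
Offset 7: leading byte 0xF0 = 11110000 → 4-byte char #3 = F0 9F 98 A9.
Offset 11: leading byte 0xE0 = 11100000 → 3-byte char #4 = E0 A6 AA.
Leading byte 0xE0 = 11100000 matches 1110xxxx → 3-byte sequence.
Byte 1: 0xE0 = 11100000, payload 0000 (4 bits).
Byte 2: 0xA6 = 10100110 (10xxxxxx ✓), payload 100110.
Byte 3: 0xAA = 10101010 (10xxxxxx ✓), payload 101010.
Concatenate: 0000100110101010 = 0x9AA (16 bits → U+09AA).

U+09AA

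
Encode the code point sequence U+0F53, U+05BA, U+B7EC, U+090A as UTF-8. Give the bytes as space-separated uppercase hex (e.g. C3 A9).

E0 BD 93 D6 BA EB 9F AC E0 A4 8A

U+0F53: 3-byte form → E0 BD 93.
U+05BA: 2-byte form → D6 BA.
U+B7EC: 3-byte form → EB 9F AC.
U+090A: 3-byte form → E0 A4 8A.
Concatenated (11 bytes): E0 BD 93 D6 BA EB 9F AC E0 A4 8A.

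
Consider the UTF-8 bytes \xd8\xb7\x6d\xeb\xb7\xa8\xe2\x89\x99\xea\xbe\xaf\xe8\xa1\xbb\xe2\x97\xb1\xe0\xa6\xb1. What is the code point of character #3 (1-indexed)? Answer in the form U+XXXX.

Offset 0: leading byte 0xD8 = 11011000 → 2-byte char #1 = D8 B7.
Offset 2: leading byte 0x6D = 01101101 → 1-byte char #2 = 6D.
Offset 3: leading byte 0xEB = 11101011 → 3-byte char #3 = EB B7 A8.
Leading byte 0xEB = 11101011 matches 1110xxxx → 3-byte sequence.
Byte 1: 0xEB = 11101011, payload 1011 (4 bits).
Byte 2: 0xB7 = 10110111 (10xxxxxx ✓), payload 110111.
Byte 3: 0xA8 = 10101000 (10xxxxxx ✓), payload 101000.
Concatenate: 1011110111101000 = 0xBDE8 (16 bits → U+BDE8).

U+BDE8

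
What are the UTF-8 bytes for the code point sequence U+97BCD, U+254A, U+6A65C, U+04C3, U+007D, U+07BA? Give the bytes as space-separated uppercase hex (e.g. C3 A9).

F2 97 AF 8D E2 95 8A F1 AA 99 9C D3 83 7D DE BA

U+97BCD: 4-byte form → F2 97 AF 8D.
U+254A: 3-byte form → E2 95 8A.
U+6A65C: 4-byte form → F1 AA 99 9C.
U+04C3: 2-byte form → D3 83.
U+007D: 1-byte form → 7D.
U+07BA: 2-byte form → DE BA.
Concatenated (16 bytes): F2 97 AF 8D E2 95 8A F1 AA 99 9C D3 83 7D DE BA.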